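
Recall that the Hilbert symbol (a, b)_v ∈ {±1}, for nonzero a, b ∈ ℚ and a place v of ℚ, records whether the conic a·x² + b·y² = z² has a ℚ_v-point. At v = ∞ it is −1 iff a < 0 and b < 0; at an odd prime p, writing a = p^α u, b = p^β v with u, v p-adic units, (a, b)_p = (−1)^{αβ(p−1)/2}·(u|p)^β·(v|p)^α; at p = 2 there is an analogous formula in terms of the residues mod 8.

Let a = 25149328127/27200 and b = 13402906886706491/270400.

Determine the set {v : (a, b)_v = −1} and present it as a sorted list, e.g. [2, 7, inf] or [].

Mod squares: a ≡ 4879, b ≡ 152951771. Check v ∈ {∞, 2, 5, 7, 11, 13, 17, 23, 29, 37, 41, 47}.
v=5: a=5^-2·(≡4), b=5^-2·(≡1) mod 5; (4|5)=+1, (1|5)=+1; (−1)^{-2·-2·2}·(+1)^-2·(+1)^-2 = +1.
v=13: a=13^0·(≡10), b=13^-2·(≡11) mod 13; (10|13)=+1, (11|13)=-1; (−1)^{0·-2·6}·(+1)^-2·(-1)^0 = +1.
v=11: a=11^2·(≡2), b=11^2·(≡4) mod 11; (2|11)=-1, (4|11)=+1; (−1)^{2·2·5}·(-1)^2·(+1)^2 = +1.
v=17: a=17^-1·(≡15), b=17^1·(≡2) mod 17; (15|17)=+1, (2|17)=+1; (−1)^{-1·1·8}·(+1)^1·(+1)^-1 = +1.
v=37: a=37^2·(≡24), b=37^2·(≡31) mod 37; (24|37)=-1, (31|37)=-1; (−1)^{2·2·18}·(-1)^2·(-1)^2 = +1.
v=7: a=7^1·(≡2), b=7^1·(≡5) mod 7; (2|7)=+1, (5|7)=-1; (−1)^{1·1·3}·(+1)^1·(-1)^1 = +1.
v=47: a=47^0·(≡26), b=47^1·(≡35) mod 47; (26|47)=-1, (35|47)=-1; (−1)^{0·1·23}·(-1)^1·(-1)^0 = -1.
v=23: a=23^2·(≡4), b=23^3·(≡16) mod 23; (4|23)=+1, (16|23)=+1; (−1)^{2·3·11}·(+1)^3·(+1)^2 = +1.
v=2: v_2(a)=-6, v_2(b)=-6; units ≡ 7, 3 (mod 8); ε·ε+αω+βω = 1·1+-6·1+-6·0 ≡ 1  ⇒  (a,b)_2 = -1.
v=41: a=41^1·(≡31), b=41^1·(≡23) mod 41; (31|41)=+1, (23|41)=+1; (−1)^{1·1·20}·(+1)^1·(+1)^1 = +1.
v=∞: 4879 > 0 and 152951771 > 0  ⇒  (a,b)_∞ = +1.
v=29: a=29^0·(≡25), b=29^1·(≡11) mod 29; (25|29)=+1, (11|29)=-1; (−1)^{0·1·14}·(+1)^1·(-1)^0 = +1.
(4879, 152951771 / ℚ) ramifies at {2, 47}: a division algebra.

[2, 47]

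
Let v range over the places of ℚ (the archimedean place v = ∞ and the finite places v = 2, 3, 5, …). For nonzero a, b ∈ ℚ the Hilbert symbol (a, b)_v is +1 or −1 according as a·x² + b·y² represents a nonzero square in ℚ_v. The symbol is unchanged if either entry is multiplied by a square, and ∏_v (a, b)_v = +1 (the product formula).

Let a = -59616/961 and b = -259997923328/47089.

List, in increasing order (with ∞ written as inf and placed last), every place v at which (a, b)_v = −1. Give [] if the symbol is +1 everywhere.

[13, 23, 29, inf]

Mod squares: a ≡ -46, b ≡ -17342. Check v ∈ {∞, 2, 3, 7, 11, 13, 23, 29, 31}.
v=11: a=11^0·(≡1), b=11^4·(≡3) mod 11; (1|11)=+1, (3|11)=+1; (−1)^{0·4·5}·(+1)^4·(+1)^0 = +1.
v=23: a=23^1·(≡17), b=23^1·(≡17) mod 23; (17|23)=-1, (17|23)=-1; (−1)^{1·1·11}·(-1)^1·(-1)^1 = -1.
v=31: a=31^-2·(≡28), b=31^-2·(≡9) mod 31; (28|31)=+1, (9|31)=+1; (−1)^{-2·-2·15}·(+1)^-2·(+1)^-2 = +1.
v=13: a=13^0·(≡11), b=13^1·(≡11) mod 13; (11|13)=-1, (11|13)=-1; (−1)^{0·1·6}·(-1)^1·(-1)^0 = -1.
v=2: v_2(a)=5, v_2(b)=11; units ≡ 1, 1 (mod 8); ε·ε+αω+βω = 0·0+5·0+11·0 ≡ 0  ⇒  (a,b)_2 = +1.
v=7: a=7^0·(≡5), b=7^-2·(≡2) mod 7; (5|7)=-1, (2|7)=+1; (−1)^{0·-2·3}·(-1)^-2·(+1)^0 = +1.
v=∞: -46 < 0 and -17342 < 0  ⇒  (a,b)_∞ = -1.
v=3: a=3^4·(≡2), b=3^0·(≡1) mod 3; (2|3)=-1, (1|3)=+1; (−1)^{4·0·1}·(-1)^0·(+1)^4 = +1.
v=29: a=29^0·(≡2), b=29^1·(≡11) mod 29; (2|29)=-1, (11|29)=-1; (−1)^{0·1·14}·(-1)^1·(-1)^0 = -1.
(-46, -17342 / ℚ) ramifies at {13, 23, 29, ∞}: a division algebra.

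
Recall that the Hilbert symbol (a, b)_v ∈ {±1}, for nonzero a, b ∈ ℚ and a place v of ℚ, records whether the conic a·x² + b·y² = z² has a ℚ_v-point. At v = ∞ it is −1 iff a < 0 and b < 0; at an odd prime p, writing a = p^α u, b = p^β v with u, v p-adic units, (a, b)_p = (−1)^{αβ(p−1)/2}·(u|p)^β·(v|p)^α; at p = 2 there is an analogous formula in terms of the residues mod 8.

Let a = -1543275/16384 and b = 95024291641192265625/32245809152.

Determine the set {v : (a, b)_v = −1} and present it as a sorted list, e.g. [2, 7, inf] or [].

Mod squares: a ≡ -19, b ≡ 7410. Check v ∈ {∞, 2, 3, 5, 7, 13, 19, 31}.
v=∞: -19 < 0 and 7410 > 0  ⇒  (a,b)_∞ = +1.
v=13: a=13^0·(≡5), b=13^5·(≡11) mod 13; (5|13)=-1, (11|13)=-1; (−1)^{0·5·6}·(-1)^5·(-1)^0 = -1.
v=5: a=5^2·(≡1), b=5^7·(≡3) mod 5; (1|5)=+1, (3|5)=-1; (−1)^{2·7·2}·(+1)^7·(-1)^2 = +1.
v=31: a=31^0·(≡27), b=31^-2·(≡19) mod 31; (27|31)=-1, (19|31)=+1; (−1)^{0·-2·15}·(-1)^-2·(+1)^0 = +1.
v=7: a=7^0·(≡2), b=7^2·(≡2) mod 7; (2|7)=+1, (2|7)=+1; (−1)^{0·2·3}·(+1)^2·(+1)^0 = +1.
v=19: a=19^3·(≡10), b=19^5·(≡14) mod 19; (10|19)=-1, (14|19)=-1; (−1)^{3·5·9}·(-1)^5·(-1)^3 = -1.
v=2: v_2(a)=-14, v_2(b)=-25; units ≡ 5, 1 (mod 8); ε·ε+αω+βω = 0·0+-14·0+-25·1 ≡ 1  ⇒  (a,b)_2 = -1.
v=3: a=3^2·(≡2), b=3^3·(≡1) mod 3; (2|3)=-1, (1|3)=+1; (−1)^{2·3·1}·(-1)^3·(+1)^2 = -1.
(-19, 7410 / ℚ) ramifies at {2, 3, 13, 19}: a division algebra.

[2, 3, 13, 19]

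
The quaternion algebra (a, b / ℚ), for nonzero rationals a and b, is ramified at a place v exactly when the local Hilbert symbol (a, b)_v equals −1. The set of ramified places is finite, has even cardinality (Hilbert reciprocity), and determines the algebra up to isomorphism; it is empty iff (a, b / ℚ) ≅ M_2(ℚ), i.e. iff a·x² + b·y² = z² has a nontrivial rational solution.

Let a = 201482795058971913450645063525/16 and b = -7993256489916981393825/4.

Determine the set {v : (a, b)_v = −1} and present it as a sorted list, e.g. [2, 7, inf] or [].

(a, b) ≡ (6061, -55913) mod (ℚ^×)²; places V = {2, 3, 5, 11, 13, 17, 19, 23, 29, ∞}.
(a,b)_11: α=1, u≡3; β=1, v≡6 (mod 11); (3|11)=+1, (6|11)=-1; sign (−1)^1·+1^1·-1^1 = +1.
(a,b)_29: α=3, u≡16; β=2, v≡22 (mod 29); (16|29)=+1, (22|29)=+1; sign (−1)^0·+1^2·+1^3 = +1.
(a,b)_23: α=4, u≡8; β=3, v≡5 (mod 23); (8|23)=+1, (5|23)=-1; sign (−1)^0·+1^3·-1^4 = +1.
(a,b)_19: α=3, u≡15; β=2, v≡5 (mod 19); (15|19)=-1, (5|19)=+1; sign (−1)^0·-1^2·+1^3 = +1.
(a,b)_∞: sgn(6061)=+, sgn(-55913)=−, so +1.
(a,b)_17: α=4, u≡2; β=3, v≡9 (mod 17); (2|17)=+1, (9|17)=+1; sign (−1)^0·+1^3·+1^4 = +1.
(a,b)_13: α=4, u≡9; β=3, v≡7 (mod 13); (9|13)=+1, (7|13)=-1; sign (−1)^0·+1^3·-1^4 = +1.
(a,b)_2: α=-4, β=-2; u≡5, v≡7 (mod 8); ε(u)ε(v)=0·1, αω(v)=-4·0, βω(u)=-2·1; sum ≡ 0  ⇒  +1.
(a,b)_3: α=8, u≡1; β=6, v≡1 (mod 3); (1|3)=+1, (1|3)=+1; sign (−1)^0·+1^6·+1^8 = +1.
(a,b)_5: α=2, u≡1; β=2, v≡3 (mod 5); (1|5)=+1, (3|5)=-1; sign (−1)^0·+1^2·-1^2 = +1.
Every local symbol is +1, so the conic 6061·x² + -55913·y² = z² has ℚ_v-points for all v and hence a ℚ-point; (a, b / ℚ) ≅ M_2(ℚ).

[]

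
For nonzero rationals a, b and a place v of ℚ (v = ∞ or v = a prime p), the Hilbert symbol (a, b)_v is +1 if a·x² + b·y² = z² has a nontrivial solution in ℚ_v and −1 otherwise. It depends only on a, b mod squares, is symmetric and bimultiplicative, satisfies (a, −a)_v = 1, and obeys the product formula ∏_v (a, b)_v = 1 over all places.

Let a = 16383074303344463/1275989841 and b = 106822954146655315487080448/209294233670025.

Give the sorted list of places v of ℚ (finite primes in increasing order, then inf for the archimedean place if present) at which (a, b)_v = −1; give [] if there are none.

(a, b) ≡ (23, 143) mod (ℚ^×)²; places V = {2, 3, 5, 7, 11, 13, 19, 23, 47, ∞}.
(a,b)_2: α=0, β=14; u≡7, v≡7 (mod 8); ε(u)ε(v)=1·1, αω(v)=0·0, βω(u)=14·0; sum ≡ 1  ⇒  -1.
(a,b)_5: α=0, u≡3; β=-2, v≡3 (mod 5); (3|5)=-1, (3|5)=-1; sign (−1)^0·-1^-2·-1^0 = +1.
(a,b)_47: α=2, u≡23; β=2, v≡9 (mod 47); (23|47)=-1, (9|47)=+1; sign (−1)^0·-1^2·+1^2 = +1.
(a,b)_13: α=2, u≡9; β=3, v≡8 (mod 13); (9|13)=+1, (8|13)=-1; sign (−1)^0·+1^3·-1^2 = +1.
(a,b)_3: α=-12, u≡2; β=-20, v≡2 (mod 3); (2|3)=-1, (2|3)=-1; sign (−1)^0·-1^-20·-1^-12 = +1.
(a,b)_7: α=-4, u≡1; β=-4, v≡6 (mod 7); (1|7)=+1, (6|7)=-1; sign (−1)^0·+1^-4·-1^-4 = +1.
(a,b)_23: α=1, u≡9; β=2, v≡19 (mod 23); (9|23)=+1, (19|23)=-1; sign (−1)^0·+1^2·-1^1 = -1.
(a,b)_19: α=4, u≡16; β=4, v≡12 (mod 19); (16|19)=+1, (12|19)=-1; sign (−1)^0·+1^4·-1^4 = +1.
(a,b)_11: α=4, u≡9; β=7, v≡6 (mod 11); (9|11)=+1, (6|11)=-1; sign (−1)^0·+1^7·-1^4 = +1.
(a,b)_∞: sgn(23)=+, sgn(143)=+, so +1.
Ram(23, 143) = {2, 23}; no ℚ_2-point on the conic.

[2, 23]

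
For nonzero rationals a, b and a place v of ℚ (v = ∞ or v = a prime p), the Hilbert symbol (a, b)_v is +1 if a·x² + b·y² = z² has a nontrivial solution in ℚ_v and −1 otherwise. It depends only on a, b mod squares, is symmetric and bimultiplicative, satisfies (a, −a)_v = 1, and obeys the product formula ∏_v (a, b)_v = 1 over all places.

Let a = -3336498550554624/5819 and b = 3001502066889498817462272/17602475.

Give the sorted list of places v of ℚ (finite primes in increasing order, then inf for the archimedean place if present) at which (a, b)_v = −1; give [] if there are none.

[7, 13, 19, 29]

Mod squares: a ≡ -11, b ≡ 1654653. Check v ∈ {∞, 2, 3, 5, 7, 11, 13, 19, 23, 29}.
v=7: a=7^2·(≡3), b=7^3·(≡5) mod 7; (3|7)=-1, (5|7)=-1; (−1)^{2·3·3}·(-1)^3·(-1)^2 = -1.
v=19: a=19^2·(≡14), b=19^3·(≡12) mod 19; (14|19)=-1, (12|19)=-1; (−1)^{2·3·9}·(-1)^3·(-1)^2 = -1.
v=23: a=23^-2·(≡8), b=23^-2·(≡17) mod 23; (8|23)=+1, (17|23)=-1; (−1)^{-2·-2·11}·(+1)^-2·(-1)^-2 = +1.
v=29: a=29^2·(≡3), b=29^5·(≡17) mod 29; (3|29)=-1, (17|29)=-1; (−1)^{2·5·14}·(-1)^5·(-1)^2 = -1.
v=2: v_2(a)=14, v_2(b)=20; units ≡ 5, 5 (mod 8); ε·ε+αω+βω = 0·0+14·1+20·1 ≡ 0  ⇒  (a,b)_2 = +1.
v=∞: -11 < 0 and 1654653 > 0  ⇒  (a,b)_∞ = +1.
v=3: a=3^4·(≡1), b=3^3·(≡1) mod 3; (1|3)=+1, (1|3)=+1; (−1)^{4·3·1}·(+1)^3·(+1)^4 = +1.
v=13: a=13^2·(≡2), b=13^3·(≡6) mod 13; (2|13)=-1, (6|13)=-1; (−1)^{2·3·6}·(-1)^3·(-1)^2 = -1.
v=5: a=5^0·(≡4), b=5^-2·(≡3) mod 5; (4|5)=+1, (3|5)=-1; (−1)^{0·-2·2}·(+1)^-2·(-1)^0 = +1.
v=11: a=11^-1·(≡7), b=11^-3·(≡5) mod 11; (7|11)=-1, (5|11)=+1; (−1)^{-1·-3·5}·(-1)^-3·(+1)^-1 = +1.
|Ram(-11, 1654653)| = 4, even; anisotropic at {7, 13, 19, 29}.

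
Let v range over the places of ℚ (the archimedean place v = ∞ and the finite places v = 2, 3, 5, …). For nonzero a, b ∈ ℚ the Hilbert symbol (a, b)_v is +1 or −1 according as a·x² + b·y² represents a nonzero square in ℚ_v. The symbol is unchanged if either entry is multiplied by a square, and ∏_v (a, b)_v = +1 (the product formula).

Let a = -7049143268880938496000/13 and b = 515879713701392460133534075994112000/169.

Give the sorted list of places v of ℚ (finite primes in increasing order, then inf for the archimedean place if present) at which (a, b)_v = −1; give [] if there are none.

(a, b) ≡ (-195, 170) mod (ℚ^×)²; places V = {2, 3, 5, 11, 13, 17, 23, 31, ∞}.
(a,b)_3: α=11, u≡1; β=18, v≡2 (mod 3); (1|3)=+1, (2|3)=-1; sign (−1)^0·+1^18·-1^11 = -1.
(a,b)_∞: sgn(-195)=−, sgn(170)=+, so +1.
(a,b)_11: α=0, u≡9; β=2, v≡4 (mod 11); (9|11)=+1, (4|11)=+1; sign (−1)^0·+1^2·+1^0 = +1.
(a,b)_5: α=3, u≡4; β=3, v≡4 (mod 5); (4|5)=+1, (4|5)=+1; sign (−1)^0·+1^3·+1^3 = +1.
(a,b)_17: α=2, u≡13; β=3, v≡10 (mod 17); (13|17)=+1, (10|17)=-1; sign (−1)^0·+1^3·-1^2 = +1.
(a,b)_31: α=2, u≡26; β=4, v≡27 (mod 31); (26|31)=-1, (27|31)=-1; sign (−1)^0·-1^4·-1^2 = +1.
(a,b)_13: α=-1, u≡11; β=-2, v≡3 (mod 13); (11|13)=-1, (3|13)=+1; sign (−1)^0·-1^-2·+1^-1 = +1.
(a,b)_2: α=12, β=17; u≡5, v≡5 (mod 8); ε(u)ε(v)=0·0, αω(v)=12·1, βω(u)=17·1; sum ≡ 1  ⇒  -1.
(a,b)_23: α=4, u≡8; β=6, v≡16 (mod 23); (8|23)=+1, (16|23)=+1; sign (−1)^0·+1^6·+1^4 = +1.
Ram(-195, 170) = {2, 3}; no ℚ_2-point on the conic.

[2, 3]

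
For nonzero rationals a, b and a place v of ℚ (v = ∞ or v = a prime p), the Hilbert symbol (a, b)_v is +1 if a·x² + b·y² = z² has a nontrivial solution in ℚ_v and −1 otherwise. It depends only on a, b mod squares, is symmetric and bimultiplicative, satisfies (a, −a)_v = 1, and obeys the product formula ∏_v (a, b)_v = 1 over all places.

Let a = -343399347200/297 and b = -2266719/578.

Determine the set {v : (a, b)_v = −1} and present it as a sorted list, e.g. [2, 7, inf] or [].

[2, 3, 7, 17, 23, inf]

(a, b) ≡ (-2619309, -12558) mod (ℚ^×)²; places V = {2, 3, 5, 7, 11, 13, 17, 19, 23, 29, ∞}.
(a,b)_13: α=2, u≡12; β=1, v≡1 (mod 13); (12|13)=+1, (1|13)=+1; sign (−1)^0·+1^1·+1^2 = +1.
(a,b)_23: α=1, u≡4; β=1, v≡16 (mod 23); (4|23)=+1, (16|23)=+1; sign (−1)^1·+1^1·+1^1 = -1.
(a,b)_19: α=0, u≡18; β=2, v≡6 (mod 19); (18|19)=-1, (6|19)=+1; sign (−1)^0·-1^2·+1^0 = +1.
(a,b)_3: α=-3, u≡2; β=1, v≡2 (mod 3); (2|3)=-1, (2|3)=-1; sign (−1)^1·-1^1·-1^-3 = -1.
(a,b)_7: α=1, u≡5; β=1, v≡6 (mod 7); (5|7)=-1, (6|7)=-1; sign (−1)^1·-1^1·-1^1 = -1.
(a,b)_11: α=-1, u≡5; β=0, v≡3 (mod 11); (5|11)=+1, (3|11)=+1; sign (−1)^0·+1^0·+1^-1 = +1.
(a,b)_∞: sgn(-2619309)=−, sgn(-12558)=−, so -1.
(a,b)_29: α=1, u≡3; β=0, v≡25 (mod 29); (3|29)=-1, (25|29)=+1; sign (−1)^0·-1^0·+1^1 = +1.
(a,b)_17: α=1, u≡10; β=-2, v≡5 (mod 17); (10|17)=-1, (5|17)=-1; sign (−1)^0·-1^-2·-1^1 = -1.
(a,b)_2: α=10, β=-1; u≡3, v≡1 (mod 8); ε(u)ε(v)=1·0, αω(v)=10·0, βω(u)=-1·1; sum ≡ 1  ⇒  -1.
(a,b)_5: α=2, u≡1; β=0, v≡2 (mod 5); (1|5)=+1, (2|5)=-1; sign (−1)^0·+1^0·-1^2 = +1.
(-2619309, -12558 / ℚ) ramifies at {2, 3, 7, 17, 23, ∞}: a division algebra.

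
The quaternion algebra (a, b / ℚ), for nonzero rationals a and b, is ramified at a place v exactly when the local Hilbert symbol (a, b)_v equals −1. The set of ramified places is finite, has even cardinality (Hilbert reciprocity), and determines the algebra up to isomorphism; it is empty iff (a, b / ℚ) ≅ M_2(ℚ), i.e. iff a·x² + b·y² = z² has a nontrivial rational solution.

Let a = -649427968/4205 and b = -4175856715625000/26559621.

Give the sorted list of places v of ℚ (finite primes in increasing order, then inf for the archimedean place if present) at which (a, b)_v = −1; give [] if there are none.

Mod squares: a ≡ -35, b ≡ -17458. Check v ∈ {∞, 2, 3, 5, 7, 11, 29, 43}.
v=43: a=43^2·(≡20), b=43^3·(≡24) mod 43; (20|43)=-1, (24|43)=+1; (−1)^{2·3·21}·(-1)^3·(+1)^2 = -1.
v=3: a=3^0·(≡1), b=3^-2·(≡2) mod 3; (1|3)=+1, (2|3)=-1; (−1)^{0·-2·1}·(+1)^-2·(-1)^0 = +1.
v=7: a=7^3·(≡1), b=7^5·(≡6) mod 7; (1|7)=+1, (6|7)=-1; (−1)^{3·5·3}·(+1)^5·(-1)^3 = +1.
v=∞: -35 < 0 and -17458 < 0  ⇒  (a,b)_∞ = -1.
v=11: a=11^0·(≡3), b=11^-2·(≡8) mod 11; (3|11)=+1, (8|11)=-1; (−1)^{0·-2·5}·(+1)^-2·(-1)^0 = +1.
v=29: a=29^-2·(≡24), b=29^-3·(≡24) mod 29; (24|29)=+1, (24|29)=+1; (−1)^{-2·-3·14}·(+1)^-3·(+1)^-2 = +1.
v=5: a=5^-1·(≡2), b=5^8·(≡3) mod 5; (2|5)=-1, (3|5)=-1; (−1)^{-1·8·2}·(-1)^8·(-1)^-1 = -1.
v=2: v_2(a)=10, v_2(b)=3; units ≡ 5, 7 (mod 8); ε·ε+αω+βω = 0·1+10·0+3·1 ≡ 1  ⇒  (a,b)_2 = -1.
(-35, -17458 / ℚ) ramifies at {2, 5, 43, ∞}: a division algebra.

[2, 5, 43, inf]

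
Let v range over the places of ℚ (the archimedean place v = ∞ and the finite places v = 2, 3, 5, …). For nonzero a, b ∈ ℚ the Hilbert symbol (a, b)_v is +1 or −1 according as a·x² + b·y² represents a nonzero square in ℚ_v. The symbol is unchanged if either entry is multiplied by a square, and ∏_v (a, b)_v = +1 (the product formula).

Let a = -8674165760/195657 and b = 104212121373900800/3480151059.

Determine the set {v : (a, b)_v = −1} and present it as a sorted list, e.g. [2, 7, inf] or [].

(a, b) ≡ (-2145, 22) mod (ℚ^×)²; places V = {2, 3, 5, 7, 11, 13, 19, ∞}.
(a,b)_7: α=-2, u≡2; β=-4, v≡2 (mod 7); (2|7)=+1, (2|7)=+1; sign (−1)^0·+1^-4·+1^-2 = +1.
(a,b)_11: α=-3, u≡1; β=-5, v≡8 (mod 11); (1|11)=+1, (8|11)=-1; sign (−1)^1·+1^-5·-1^-3 = +1.
(a,b)_5: α=1, u≡4; β=2, v≡3 (mod 5); (4|5)=+1, (3|5)=-1; sign (−1)^0·+1^2·-1^1 = -1.
(a,b)_19: α=4, u≡12; β=6, v≡13 (mod 19); (12|19)=-1, (13|19)=-1; sign (−1)^0·-1^6·-1^4 = +1.
(a,b)_2: α=10, β=19; u≡7, v≡3 (mod 8); ε(u)ε(v)=1·1, αω(v)=10·1, βω(u)=19·0; sum ≡ 1  ⇒  -1.
(a,b)_3: α=-1, u≡2; β=-2, v≡1 (mod 3); (2|3)=-1, (1|3)=+1; sign (−1)^0·-1^-2·+1^-1 = +1.
(a,b)_13: α=1, u≡10; β=2, v≡3 (mod 13); (10|13)=+1, (3|13)=+1; sign (−1)^0·+1^2·+1^1 = +1.
(a,b)_∞: sgn(-2145)=−, sgn(22)=+, so +1.
|Ram(-2145, 22)| = 2, even; anisotropic at {2, 5}.

[2, 5]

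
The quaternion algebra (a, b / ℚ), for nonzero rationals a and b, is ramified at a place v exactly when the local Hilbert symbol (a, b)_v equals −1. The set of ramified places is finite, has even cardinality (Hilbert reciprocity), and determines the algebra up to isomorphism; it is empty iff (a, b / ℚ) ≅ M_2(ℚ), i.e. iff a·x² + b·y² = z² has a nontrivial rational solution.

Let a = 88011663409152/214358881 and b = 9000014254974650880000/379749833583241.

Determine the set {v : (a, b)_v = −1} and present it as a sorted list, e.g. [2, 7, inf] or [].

[]

Mod squares: a ≡ 7, b ≡ 57. Check v ∈ {∞, 2, 3, 5, 7, 11, 19}.
v=∞: 7 > 0 and 57 > 0  ⇒  (a,b)_∞ = +1.
v=2: v_2(a)=16, v_2(b)=12; units ≡ 7, 1 (mod 8); ε·ε+αω+βω = 1·0+16·0+12·0 ≡ 0  ⇒  (a,b)_2 = +1.
v=19: a=19^2·(≡17), b=19^3·(≡3) mod 19; (17|19)=+1, (3|19)=-1; (−1)^{2·3·9}·(+1)^3·(-1)^2 = +1.
v=11: a=11^-8·(≡10), b=11^-14·(≡6) mod 11; (10|11)=-1, (6|11)=-1; (−1)^{-8·-14·5}·(-1)^-14·(-1)^-8 = +1.
v=3: a=3^12·(≡1), b=3^21·(≡1) mod 3; (1|3)=+1, (1|3)=+1; (−1)^{12·21·1}·(+1)^21·(+1)^12 = +1.
v=7: a=7^1·(≡4), b=7^2·(≡1) mod 7; (4|7)=+1, (1|7)=+1; (−1)^{1·2·3}·(+1)^2·(+1)^1 = +1.
v=5: a=5^0·(≡2), b=5^4·(≡3) mod 5; (2|5)=-1, (3|5)=-1; (−1)^{0·4·2}·(-1)^4·(-1)^0 = +1.
Ram(a, b) = ∅: the form 7·x² + 57·y² − z² is isotropic over every ℚ_v, so by Hasse–Minkowski it is isotropic over ℚ.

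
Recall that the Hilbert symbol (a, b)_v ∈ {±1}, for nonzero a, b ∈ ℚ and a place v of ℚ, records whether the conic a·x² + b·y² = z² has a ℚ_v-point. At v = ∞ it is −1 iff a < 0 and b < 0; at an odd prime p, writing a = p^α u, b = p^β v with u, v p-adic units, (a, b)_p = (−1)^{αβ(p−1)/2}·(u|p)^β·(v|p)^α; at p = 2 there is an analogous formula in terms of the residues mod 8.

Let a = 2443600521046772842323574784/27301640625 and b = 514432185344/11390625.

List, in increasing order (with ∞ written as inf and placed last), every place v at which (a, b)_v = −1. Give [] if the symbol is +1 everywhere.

[3, 29]

Mod squares: a ≡ 1793505, b ≡ 11501. Check v ∈ {∞, 2, 3, 5, 7, 11, 19, 29, 31, 43, 47, 53}.
v=19: a=19^5·(≡8), b=19^2·(≡1) mod 19; (8|19)=-1, (1|19)=+1; (−1)^{5·2·9}·(-1)^2·(+1)^5 = +1.
v=2: v_2(a)=16, v_2(b)=10; units ≡ 1, 5 (mod 8); ε·ε+αω+βω = 0·0+16·1+10·0 ≡ 0  ⇒  (a,b)_2 = +1.
v=∞: 1793505 > 0 and 11501 > 0  ⇒  (a,b)_∞ = +1.
v=31: a=31^3·(≡10), b=31^1·(≡27) mod 31; (10|31)=+1, (27|31)=-1; (−1)^{3·1·15}·(+1)^1·(-1)^3 = +1.
v=5: a=5^-7·(≡4), b=5^-6·(≡1) mod 5; (4|5)=+1, (1|5)=+1; (−1)^{-7·-6·2}·(+1)^-6·(+1)^-7 = +1.
v=43: a=43^-2·(≡26), b=43^0·(≡8) mod 43; (26|43)=-1, (8|43)=-1; (−1)^{-2·0·21}·(-1)^0·(-1)^-2 = +1.
v=7: a=7^-1·(≡1), b=7^1·(≡3) mod 7; (1|7)=+1, (3|7)=-1; (−1)^{-1·1·3}·(+1)^1·(-1)^-1 = +1.
v=3: a=3^-3·(≡1), b=3^-6·(≡2) mod 3; (1|3)=+1, (2|3)=-1; (−1)^{-3·-6·1}·(+1)^-6·(-1)^-3 = -1.
v=53: a=53^4·(≡10), b=53^1·(≡12) mod 53; (10|53)=+1, (12|53)=-1; (−1)^{4·1·26}·(+1)^1·(-1)^4 = +1.
v=11: a=11^0·(≡7), b=11^2·(≡8) mod 11; (7|11)=-1, (8|11)=-1; (−1)^{0·2·5}·(-1)^2·(-1)^0 = +1.
v=47: a=47^2·(≡7), b=47^0·(≡5) mod 47; (7|47)=+1, (5|47)=-1; (−1)^{2·0·23}·(+1)^0·(-1)^2 = +1.
v=29: a=29^1·(≡10), b=29^0·(≡17) mod 29; (10|29)=-1, (17|29)=-1; (−1)^{1·0·14}·(-1)^0·(-1)^1 = -1.
(1793505, 11501 / ℚ) ramifies at {3, 29}: a division algebra.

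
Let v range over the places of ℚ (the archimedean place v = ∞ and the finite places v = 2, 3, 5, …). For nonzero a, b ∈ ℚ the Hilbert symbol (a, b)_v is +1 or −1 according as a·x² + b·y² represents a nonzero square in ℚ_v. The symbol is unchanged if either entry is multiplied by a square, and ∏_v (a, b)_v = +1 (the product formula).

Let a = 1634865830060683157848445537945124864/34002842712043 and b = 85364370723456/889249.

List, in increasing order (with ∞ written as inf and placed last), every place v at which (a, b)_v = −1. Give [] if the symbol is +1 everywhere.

(a, b) ≡ (138417, 3392826) mod (ℚ^×)²; places V = {2, 3, 11, 17, 19, 23, 29, 31, 37, 41, 43, ∞}.
(a,b)_∞: sgn(138417)=+, sgn(3392826)=+, so +1.
(a,b)_19: α=4, u≡18; β=2, v≡2 (mod 19); (18|19)=-1, (2|19)=-1; sign (−1)^0·-1^2·-1^4 = +1.
(a,b)_11: α=6, u≡5; β=2, v≡10 (mod 11); (5|11)=+1, (10|11)=-1; sign (−1)^0·+1^2·-1^6 = +1.
(a,b)_37: α=3, u≡28; β=1, v≡4 (mod 37); (28|37)=+1, (4|37)=+1; sign (−1)^0·+1^1·+1^3 = +1.
(a,b)_3: α=9, u≡2; β=3, v≡2 (mod 3); (2|3)=-1, (2|3)=-1; sign (−1)^1·-1^3·-1^9 = -1.
(a,b)_29: α=3, u≡27; β=1, v≡3 (mod 29); (27|29)=-1, (3|29)=-1; sign (−1)^0·-1^1·-1^3 = +1.
(a,b)_2: α=20, β=7; u≡1, v≡5 (mod 8); ε(u)ε(v)=0·0, αω(v)=20·1, βω(u)=7·0; sum ≡ 0  ⇒  +1.
(a,b)_41: α=-4, u≡33; β=-2, v≡7 (mod 41); (33|41)=+1, (7|41)=-1; sign (−1)^0·+1^-2·-1^-4 = +1.
(a,b)_23: α=-4, u≡13; β=-2, v≡8 (mod 23); (13|23)=+1, (8|23)=+1; sign (−1)^0·+1^-2·+1^-4 = +1.
(a,b)_43: α=-1, u≡8; β=0, v≡11 (mod 43); (8|43)=-1, (11|43)=+1; sign (−1)^0·-1^0·+1^-1 = +1.
(a,b)_17: α=2, u≡5; β=1, v≡9 (mod 17); (5|17)=-1, (9|17)=+1; sign (−1)^0·-1^1·+1^2 = -1.
(a,b)_31: α=2, u≡16; β=1, v≡19 (mod 31); (16|31)=+1, (19|31)=+1; sign (−1)^0·+1^1·+1^2 = +1.
(138417, 3392826 / ℚ) ramifies at {3, 17}: a division algebra.

[3, 17]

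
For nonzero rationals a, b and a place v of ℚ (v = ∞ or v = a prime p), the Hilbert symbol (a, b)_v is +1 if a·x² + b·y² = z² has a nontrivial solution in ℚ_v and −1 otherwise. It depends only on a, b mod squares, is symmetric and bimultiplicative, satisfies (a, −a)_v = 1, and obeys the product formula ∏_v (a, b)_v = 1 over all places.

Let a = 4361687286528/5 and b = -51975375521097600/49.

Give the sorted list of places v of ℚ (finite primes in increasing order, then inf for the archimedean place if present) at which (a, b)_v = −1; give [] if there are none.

[3, 13]

Mod squares: a ≡ 15, b ≡ -1326. Check v ∈ {∞, 2, 3, 5, 7, 11, 13, 17, 31}.
v=2: v_2(a)=8, v_2(b)=7; units ≡ 7, 1 (mod 8); ε·ε+αω+βω = 1·0+8·0+7·0 ≡ 0  ⇒  (a,b)_2 = +1.
v=5: a=5^-1·(≡3), b=5^2·(≡4) mod 5; (3|5)=-1, (4|5)=+1; (−1)^{-1·2·2}·(-1)^2·(+1)^-1 = +1.
v=3: a=3^1·(≡2), b=3^7·(≡2) mod 3; (2|3)=-1, (2|3)=-1; (−1)^{1·7·1}·(-1)^7·(-1)^1 = -1.
v=11: a=11^2·(≡5), b=11^2·(≡4) mod 11; (5|11)=+1, (4|11)=+1; (−1)^{2·2·5}·(+1)^2·(+1)^2 = +1.
v=31: a=31^2·(≡30), b=31^2·(≡8) mod 31; (30|31)=-1, (8|31)=+1; (−1)^{2·2·15}·(-1)^2·(+1)^2 = +1.
v=∞: 15 > 0 and -1326 < 0  ⇒  (a,b)_∞ = +1.
v=7: a=7^0·(≡1), b=7^-2·(≡2) mod 7; (1|7)=+1, (2|7)=+1; (−1)^{0·-2·3}·(+1)^-2·(+1)^0 = +1.
v=17: a=17^2·(≡13), b=17^3·(≡14) mod 17; (13|17)=+1, (14|17)=-1; (−1)^{2·3·8}·(+1)^3·(-1)^2 = +1.
v=13: a=13^2·(≡8), b=13^1·(≡8) mod 13; (8|13)=-1, (8|13)=-1; (−1)^{2·1·6}·(-1)^1·(-1)^2 = -1.
(15, -1326 / ℚ) ramifies at {3, 13}: a division algebra.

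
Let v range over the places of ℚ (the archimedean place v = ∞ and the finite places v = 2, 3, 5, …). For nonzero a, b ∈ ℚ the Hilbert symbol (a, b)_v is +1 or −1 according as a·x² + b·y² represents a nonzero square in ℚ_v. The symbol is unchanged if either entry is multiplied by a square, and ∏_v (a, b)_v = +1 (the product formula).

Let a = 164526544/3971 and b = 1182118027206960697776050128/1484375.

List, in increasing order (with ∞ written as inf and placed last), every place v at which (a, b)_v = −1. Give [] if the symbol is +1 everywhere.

Mod squares: a ≡ 391391, b ≡ 14969435. Check v ∈ {∞, 2, 5, 7, 11, 13, 17, 19, 23, 31, 37}.
v=13: a=13^1·(≡4), b=13^3·(≡5) mod 13; (4|13)=+1, (5|13)=-1; (−1)^{1·3·6}·(+1)^3·(-1)^1 = -1.
v=23: a=23^1·(≡5), b=23^1·(≡21) mod 23; (5|23)=-1, (21|23)=-1; (−1)^{1·1·11}·(-1)^1·(-1)^1 = -1.
v=2: v_2(a)=4, v_2(b)=4; units ≡ 7, 3 (mod 8); ε·ε+αω+βω = 1·1+4·1+4·0 ≡ 1  ⇒  (a,b)_2 = -1.
v=7: a=7^1·(≡2), b=7^4·(≡3) mod 7; (2|7)=+1, (3|7)=-1; (−1)^{1·4·3}·(+1)^4·(-1)^1 = -1.
v=37: a=37^0·(≡35), b=37^2·(≡34) mod 37; (35|37)=-1, (34|37)=+1; (−1)^{0·2·18}·(-1)^2·(+1)^0 = +1.
v=11: a=11^-1·(≡8), b=11^2·(≡10) mod 11; (8|11)=-1, (10|11)=-1; (−1)^{-1·2·5}·(-1)^2·(-1)^-1 = -1.
v=17: a=17^3·(≡10), b=17^9·(≡11) mod 17; (10|17)=-1, (11|17)=-1; (−1)^{3·9·8}·(-1)^9·(-1)^3 = +1.
v=∞: 391391 > 0 and 14969435 > 0  ⇒  (a,b)_∞ = +1.
v=31: a=31^0·(≡9), b=31^1·(≡24) mod 31; (9|31)=+1, (24|31)=-1; (−1)^{0·1·15}·(+1)^1·(-1)^0 = +1.
v=19: a=19^-2·(≡10), b=19^-1·(≡9) mod 19; (10|19)=-1, (9|19)=+1; (−1)^{-2·-1·9}·(-1)^-1·(+1)^-2 = -1.
v=5: a=5^0·(≡4), b=5^-7·(≡2) mod 5; (4|5)=+1, (2|5)=-1; (−1)^{0·-7·2}·(+1)^-7·(-1)^0 = +1.
|Ram(391391, 14969435)| = 6, even; anisotropic at {2, 7, 11, 13, 19, 23}.

[2, 7, 11, 13, 19, 23]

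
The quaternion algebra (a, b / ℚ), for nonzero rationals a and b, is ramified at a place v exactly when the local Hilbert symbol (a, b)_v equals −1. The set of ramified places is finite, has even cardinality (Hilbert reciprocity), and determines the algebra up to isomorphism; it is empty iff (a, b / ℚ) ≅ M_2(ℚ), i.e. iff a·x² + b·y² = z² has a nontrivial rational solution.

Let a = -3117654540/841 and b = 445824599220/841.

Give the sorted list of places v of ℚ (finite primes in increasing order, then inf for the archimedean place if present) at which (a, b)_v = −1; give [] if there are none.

[5, 7]

(a, b) ≡ (-35, 5005) mod (ℚ^×)²; places V = {2, 3, 5, 7, 11, 13, 29, ∞}.
(a,b)_3: α=2, u≡1; β=2, v≡1 (mod 3); (1|3)=+1, (1|3)=+1; sign (−1)^0·+1^2·+1^2 = +1.
(a,b)_11: α=4, u≡4; β=5, v≡3 (mod 11); (4|11)=+1, (3|11)=+1; sign (−1)^0·+1^5·+1^4 = +1.
(a,b)_2: α=2, β=2; u≡5, v≡5 (mod 8); ε(u)ε(v)=0·0, αω(v)=2·1, βω(u)=2·1; sum ≡ 0  ⇒  +1.
(a,b)_13: α=2, u≡9; β=3, v≡5 (mod 13); (9|13)=+1, (5|13)=-1; sign (−1)^0·+1^3·-1^2 = +1.
(a,b)_∞: sgn(-35)=−, sgn(5005)=+, so +1.
(a,b)_5: α=1, u≡2; β=1, v≡4 (mod 5); (2|5)=-1, (4|5)=+1; sign (−1)^0·-1^1·+1^1 = -1.
(a,b)_29: α=-2, u≡1; β=-2, v≡2 (mod 29); (1|29)=+1, (2|29)=-1; sign (−1)^0·+1^-2·-1^-2 = +1.
(a,b)_7: α=1, u≡1; β=1, v≡4 (mod 7); (1|7)=+1, (4|7)=+1; sign (−1)^1·+1^1·+1^1 = -1.
Ram(-35, 5005) = {5, 7}; no ℚ_5-point on the conic.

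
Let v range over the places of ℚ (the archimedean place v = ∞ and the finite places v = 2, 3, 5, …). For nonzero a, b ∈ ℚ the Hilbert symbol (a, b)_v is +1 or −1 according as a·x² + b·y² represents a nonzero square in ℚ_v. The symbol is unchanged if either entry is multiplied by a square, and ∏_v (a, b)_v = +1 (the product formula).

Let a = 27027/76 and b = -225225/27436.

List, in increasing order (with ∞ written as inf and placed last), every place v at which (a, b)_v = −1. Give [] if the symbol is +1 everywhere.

[7, 19]

(a, b) ≡ (57057, -19019) mod (ℚ^×)²; places V = {2, 3, 5, 7, 11, 13, 19, ∞}.
(a,b)_2: α=-2, β=-2; u≡1, v≡5 (mod 8); ε(u)ε(v)=0·0, αω(v)=-2·1, βω(u)=-2·0; sum ≡ 0  ⇒  +1.
(a,b)_11: α=1, u≡7; β=1, v≡9 (mod 11); (7|11)=-1, (9|11)=+1; sign (−1)^1·-1^1·+1^1 = +1.
(a,b)_5: α=0, u≡2; β=2, v≡1 (mod 5); (2|5)=-1, (1|5)=+1; sign (−1)^0·-1^2·+1^0 = +1.
(a,b)_3: α=3, u≡2; β=2, v≡1 (mod 3); (2|3)=-1, (1|3)=+1; sign (−1)^0·-1^2·+1^3 = +1.
(a,b)_7: α=1, u≡3; β=1, v≡6 (mod 7); (3|7)=-1, (6|7)=-1; sign (−1)^1·-1^1·-1^1 = -1.
(a,b)_∞: sgn(57057)=+, sgn(-19019)=−, so +1.
(a,b)_13: α=1, u≡7; β=1, v≡5 (mod 13); (7|13)=-1, (5|13)=-1; sign (−1)^0·-1^1·-1^1 = +1.
(a,b)_19: α=-1, u≡7; β=-3, v≡5 (mod 19); (7|19)=+1, (5|19)=+1; sign (−1)^1·+1^-3·+1^-1 = -1.
|Ram(57057, -19019)| = 2, even; anisotropic at {7, 19}.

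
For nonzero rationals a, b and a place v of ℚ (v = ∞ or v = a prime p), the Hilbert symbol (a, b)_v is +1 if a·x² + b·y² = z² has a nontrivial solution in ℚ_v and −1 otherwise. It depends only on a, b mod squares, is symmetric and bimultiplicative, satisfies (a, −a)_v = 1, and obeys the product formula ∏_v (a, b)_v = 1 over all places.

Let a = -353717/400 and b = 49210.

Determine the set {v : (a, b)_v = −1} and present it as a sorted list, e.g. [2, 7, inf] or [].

[2, 5, 7, 13]

Mod squares: a ≡ -2093, b ≡ 49210. Check v ∈ {∞, 2, 5, 7, 13, 19, 23, 37}.
v=23: a=23^1·(≡6), b=23^0·(≡13) mod 23; (6|23)=+1, (13|23)=+1; (−1)^{1·0·11}·(+1)^0·(+1)^1 = +1.
v=19: a=19^0·(≡6), b=19^1·(≡6) mod 19; (6|19)=+1, (6|19)=+1; (−1)^{0·1·9}·(+1)^1·(+1)^0 = +1.
v=∞: -2093 < 0 and 49210 > 0  ⇒  (a,b)_∞ = +1.
v=5: a=5^-2·(≡3), b=5^1·(≡2) mod 5; (3|5)=-1, (2|5)=-1; (−1)^{-2·1·2}·(-1)^1·(-1)^-2 = -1.
v=13: a=13^3·(≡6), b=13^0·(≡5) mod 13; (6|13)=-1, (5|13)=-1; (−1)^{3·0·6}·(-1)^0·(-1)^3 = -1.
v=37: a=37^0·(≡26), b=37^1·(≡35) mod 37; (26|37)=+1, (35|37)=-1; (−1)^{0·1·18}·(+1)^1·(-1)^0 = +1.
v=2: v_2(a)=-4, v_2(b)=1; units ≡ 3, 5 (mod 8); ε·ε+αω+βω = 1·0+-4·1+1·1 ≡ 1  ⇒  (a,b)_2 = -1.
v=7: a=7^1·(≡2), b=7^1·(≡2) mod 7; (2|7)=+1, (2|7)=+1; (−1)^{1·1·3}·(+1)^1·(+1)^1 = -1.
Ram(-2093, 49210) = {2, 5, 7, 13}; no ℚ_2-point on the conic.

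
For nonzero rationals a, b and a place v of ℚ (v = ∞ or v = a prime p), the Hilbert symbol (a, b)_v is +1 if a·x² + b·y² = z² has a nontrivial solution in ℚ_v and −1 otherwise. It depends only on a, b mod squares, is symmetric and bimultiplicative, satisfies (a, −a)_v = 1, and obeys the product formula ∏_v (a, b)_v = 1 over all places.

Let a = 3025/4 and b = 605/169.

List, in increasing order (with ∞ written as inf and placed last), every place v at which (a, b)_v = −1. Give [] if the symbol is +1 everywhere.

Mod squares: a ≡ 1, b ≡ 5. Check v ∈ {∞, 2, 5, 11, 13}.
v=13: a=13^0·(≡12), b=13^-2·(≡7) mod 13; (12|13)=+1, (7|13)=-1; (−1)^{0·-2·6}·(+1)^-2·(-1)^0 = +1.
v=11: a=11^2·(≡9), b=11^2·(≡4) mod 11; (9|11)=+1, (4|11)=+1; (−1)^{2·2·5}·(+1)^2·(+1)^2 = +1.
v=2: v_2(a)=-2, v_2(b)=0; units ≡ 1, 5 (mod 8); ε·ε+αω+βω = 0·0+-2·1+0·0 ≡ 0  ⇒  (a,b)_2 = +1.
v=5: a=5^2·(≡4), b=5^1·(≡4) mod 5; (4|5)=+1, (4|5)=+1; (−1)^{2·1·2}·(+1)^1·(+1)^2 = +1.
v=∞: 1 > 0 and 5 > 0  ⇒  (a,b)_∞ = +1.
Ram(a, b) = ∅: the form 1·x² + 5·y² − z² is isotropic over every ℚ_v, so by Hasse–Minkowski it is isotropic over ℚ.

[]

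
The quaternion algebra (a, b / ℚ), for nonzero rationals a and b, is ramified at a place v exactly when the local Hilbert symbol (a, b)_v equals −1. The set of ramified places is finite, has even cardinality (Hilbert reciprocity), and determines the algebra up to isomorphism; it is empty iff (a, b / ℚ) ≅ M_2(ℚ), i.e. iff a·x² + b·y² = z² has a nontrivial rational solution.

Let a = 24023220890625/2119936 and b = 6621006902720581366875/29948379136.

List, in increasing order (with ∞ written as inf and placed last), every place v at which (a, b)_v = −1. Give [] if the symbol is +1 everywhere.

(a, b) ≡ (1411833, 3) mod (ℚ^×)²; places V = {2, 3, 5, 7, 11, 13, 17, 19, 31, 47, ∞}.
(a,b)_17: α=1, u≡4; β=2, v≡6 (mod 17); (4|17)=+1, (6|17)=-1; sign (−1)^0·+1^2·-1^1 = -1.
(a,b)_13: α=-2, u≡5; β=-4, v≡1 (mod 13); (5|13)=-1, (1|13)=+1; sign (−1)^0·-1^-4·+1^-2 = +1.
(a,b)_∞: sgn(1411833)=+, sgn(3)=+, so +1.
(a,b)_2: α=-8, β=-20; u≡1, v≡3 (mod 8); ε(u)ε(v)=0·1, αω(v)=-8·1, βω(u)=-20·0; sum ≡ 0  ⇒  +1.
(a,b)_7: α=-2, u≡3; β=0, v≡3 (mod 7); (3|7)=-1, (3|7)=-1; sign (−1)^0·-1^0·-1^-2 = +1.
(a,b)_3: α=3, u≡1; β=3, v≡1 (mod 3); (1|3)=+1, (1|3)=+1; sign (−1)^1·+1^3·+1^3 = -1.
(a,b)_47: α=1, u≡21; β=2, v≡27 (mod 47); (21|47)=+1, (27|47)=+1; sign (−1)^0·+1^2·+1^1 = +1.
(a,b)_19: α=1, u≡1; β=2, v≡8 (mod 19); (1|19)=+1, (8|19)=-1; sign (−1)^0·+1^2·-1^1 = -1.
(a,b)_31: α=1, u≡16; β=2, v≡3 (mod 31); (16|31)=+1, (3|31)=-1; sign (−1)^0·+1^2·-1^1 = -1.
(a,b)_5: α=6, u≡2; β=4, v≡2 (mod 5); (2|5)=-1, (2|5)=-1; sign (−1)^0·-1^4·-1^6 = +1.
(a,b)_11: α=2, u≡1; β=6, v≡3 (mod 11); (1|11)=+1, (3|11)=+1; sign (−1)^0·+1^6·+1^2 = +1.
Ram(1411833, 3) = {3, 17, 19, 31}; no ℚ_3-point on the conic.

[3, 17, 19, 31]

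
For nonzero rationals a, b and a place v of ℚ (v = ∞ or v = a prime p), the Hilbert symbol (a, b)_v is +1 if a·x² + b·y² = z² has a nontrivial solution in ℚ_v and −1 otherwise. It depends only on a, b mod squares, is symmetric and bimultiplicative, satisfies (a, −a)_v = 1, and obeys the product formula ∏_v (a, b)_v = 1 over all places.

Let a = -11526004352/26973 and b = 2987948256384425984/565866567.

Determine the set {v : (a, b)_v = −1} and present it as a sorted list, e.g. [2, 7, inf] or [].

Mod squares: a ≡ -43586, b ≡ 182. Check v ∈ {∞, 2, 3, 7, 13, 17, 19, 23, 31, 37}.
v=23: a=23^2·(≡11), b=23^4·(≡17) mod 23; (11|23)=-1, (17|23)=-1; (−1)^{2·4·11}·(-1)^4·(-1)^2 = +1.
v=31: a=31^1·(≡10), b=31^2·(≡26) mod 31; (10|31)=+1, (26|31)=-1; (−1)^{1·2·15}·(+1)^2·(-1)^1 = -1.
v=∞: -43586 < 0 and 182 > 0  ⇒  (a,b)_∞ = +1.
v=19: a=19^1·(≡16), b=19^2·(≡11) mod 19; (16|19)=+1, (11|19)=+1; (−1)^{1·2·9}·(+1)^2·(+1)^1 = +1.
v=37: a=37^-1·(≡24), b=37^-2·(≡4) mod 37; (24|37)=-1, (4|37)=+1; (−1)^{-1·-2·18}·(-1)^-2·(+1)^-1 = +1.
v=7: a=7^0·(≡6), b=7^-1·(≡3) mod 7; (6|7)=-1, (3|7)=-1; (−1)^{0·-1·3}·(-1)^-1·(-1)^0 = -1.
v=17: a=17^2·(≡16), b=17^2·(≡12) mod 17; (16|17)=+1, (12|17)=-1; (−1)^{2·2·8}·(+1)^2·(-1)^2 = +1.
v=2: v_2(a)=7, v_2(b)=13; units ≡ 7, 3 (mod 8); ε·ε+αω+βω = 1·1+7·1+13·0 ≡ 0  ⇒  (a,b)_2 = +1.
v=3: a=3^-6·(≡1), b=3^-10·(≡2) mod 3; (1|3)=+1, (2|3)=-1; (−1)^{-6·-10·1}·(+1)^-10·(-1)^-6 = +1.
v=13: a=13^0·(≡9), b=13^1·(≡9) mod 13; (9|13)=+1, (9|13)=+1; (−1)^{0·1·6}·(+1)^1·(+1)^0 = +1.
|Ram(-43586, 182)| = 2, even; anisotropic at {7, 31}.

[7, 31]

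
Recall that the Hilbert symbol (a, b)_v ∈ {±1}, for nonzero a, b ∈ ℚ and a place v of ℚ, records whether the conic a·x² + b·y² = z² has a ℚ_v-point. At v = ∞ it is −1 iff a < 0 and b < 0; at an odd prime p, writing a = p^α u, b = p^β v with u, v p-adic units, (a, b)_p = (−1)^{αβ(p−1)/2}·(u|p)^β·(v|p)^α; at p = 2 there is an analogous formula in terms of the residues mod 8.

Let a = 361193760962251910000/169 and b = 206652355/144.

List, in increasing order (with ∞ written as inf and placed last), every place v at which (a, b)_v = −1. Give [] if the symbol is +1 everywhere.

[2, 31]

Mod squares: a ≡ 4991, b ≡ 24955. Check v ∈ {∞, 2, 3, 5, 7, 11, 13, 23, 31}.
v=7: a=7^7·(≡6), b=7^3·(≡4) mod 7; (6|7)=-1, (4|7)=+1; (−1)^{7·3·3}·(-1)^3·(+1)^7 = +1.
v=13: a=13^-2·(≡9), b=13^2·(≡2) mod 13; (9|13)=+1, (2|13)=-1; (−1)^{-2·2·6}·(+1)^2·(-1)^-2 = +1.
v=3: a=3^0·(≡2), b=3^-2·(≡1) mod 3; (2|3)=-1, (1|3)=+1; (−1)^{0·-2·1}·(-1)^-2·(+1)^0 = +1.
v=23: a=23^3·(≡14), b=23^1·(≡16) mod 23; (14|23)=-1, (16|23)=+1; (−1)^{3·1·11}·(-1)^1·(+1)^3 = +1.
v=5: a=5^4·(≡4), b=5^1·(≡4) mod 5; (4|5)=+1, (4|5)=+1; (−1)^{4·1·2}·(+1)^1·(+1)^4 = +1.
v=∞: 4991 > 0 and 24955 > 0  ⇒  (a,b)_∞ = +1.
v=31: a=31^3·(≡23), b=31^1·(≡6) mod 31; (23|31)=-1, (6|31)=-1; (−1)^{3·1·15}·(-1)^1·(-1)^3 = -1.
v=11: a=11^2·(≡10), b=11^0·(≡8) mod 11; (10|11)=-1, (8|11)=-1; (−1)^{2·0·5}·(-1)^0·(-1)^2 = +1.
v=2: v_2(a)=4, v_2(b)=-4; units ≡ 7, 3 (mod 8); ε·ε+αω+βω = 1·1+4·1+-4·0 ≡ 1  ⇒  (a,b)_2 = -1.
|Ram(4991, 24955)| = 2, even; anisotropic at {2, 31}.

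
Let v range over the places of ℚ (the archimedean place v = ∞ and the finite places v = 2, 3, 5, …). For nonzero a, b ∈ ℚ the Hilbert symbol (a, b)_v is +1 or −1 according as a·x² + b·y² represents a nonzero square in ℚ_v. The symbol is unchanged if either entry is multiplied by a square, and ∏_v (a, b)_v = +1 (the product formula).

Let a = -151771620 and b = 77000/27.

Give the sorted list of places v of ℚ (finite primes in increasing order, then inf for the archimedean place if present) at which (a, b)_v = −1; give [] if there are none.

[2, 3, 5, 11]

Mod squares: a ≡ -2145, b ≡ 2310. Check v ∈ {∞, 2, 3, 5, 7, 11, 13, 19}.
v=2: v_2(a)=2, v_2(b)=3; units ≡ 7, 3 (mod 8); ε·ε+αω+βω = 1·1+2·1+3·0 ≡ 1  ⇒  (a,b)_2 = -1.
v=13: a=13^1·(≡1), b=13^0·(≡1) mod 13; (1|13)=+1, (1|13)=+1; (−1)^{1·0·6}·(+1)^0·(+1)^1 = +1.
v=∞: -2145 < 0 and 2310 > 0  ⇒  (a,b)_∞ = +1.
v=5: a=5^1·(≡1), b=5^3·(≡3) mod 5; (1|5)=+1, (3|5)=-1; (−1)^{1·3·2}·(+1)^3·(-1)^1 = -1.
v=11: a=11^1·(≡1), b=11^1·(≡3) mod 11; (1|11)=+1, (3|11)=+1; (−1)^{1·1·5}·(+1)^1·(+1)^1 = -1.
v=19: a=19^2·(≡12), b=19^0·(≡11) mod 19; (12|19)=-1, (11|19)=+1; (−1)^{2·0·9}·(-1)^0·(+1)^2 = +1.
v=7: a=7^2·(≡1), b=7^1·(≡4) mod 7; (1|7)=+1, (4|7)=+1; (−1)^{2·1·3}·(+1)^1·(+1)^2 = +1.
v=3: a=3^1·(≡2), b=3^-3·(≡2) mod 3; (2|3)=-1, (2|3)=-1; (−1)^{1·-3·1}·(-1)^-3·(-1)^1 = -1.
|Ram(-2145, 2310)| = 4, even; anisotropic at {2, 3, 5, 11}.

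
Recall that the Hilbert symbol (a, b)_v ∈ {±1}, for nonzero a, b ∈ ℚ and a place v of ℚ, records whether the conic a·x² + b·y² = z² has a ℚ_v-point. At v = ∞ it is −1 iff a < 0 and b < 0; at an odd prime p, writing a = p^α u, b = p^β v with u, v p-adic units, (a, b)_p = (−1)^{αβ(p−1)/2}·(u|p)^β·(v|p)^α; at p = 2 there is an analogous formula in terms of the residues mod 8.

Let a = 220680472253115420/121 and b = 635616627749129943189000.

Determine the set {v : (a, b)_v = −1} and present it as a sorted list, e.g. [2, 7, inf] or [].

[5, 17]

(a, b) ≡ (17255, 28210) mod (ℚ^×)²; places V = {2, 3, 5, 7, 11, 13, 17, 29, 31, ∞}.
(a,b)_3: α=4, u≡2; β=4, v≡1 (mod 3); (2|3)=-1, (1|3)=+1; sign (−1)^0·-1^4·+1^4 = +1.
(a,b)_31: α=2, u≡19; β=3, v≡6 (mod 31); (19|31)=+1, (6|31)=-1; sign (−1)^0·+1^3·-1^2 = +1.
(a,b)_∞: sgn(17255)=+, sgn(28210)=+, so +1.
(a,b)_17: α=3, u≡10; β=4, v≡3 (mod 17); (10|17)=-1, (3|17)=-1; sign (−1)^0·-1^4·-1^3 = -1.
(a,b)_7: α=1, u≡4; β=3, v≡5 (mod 7); (4|7)=+1, (5|7)=-1; sign (−1)^1·+1^3·-1^1 = +1.
(a,b)_13: α=2, u≡1; β=1, v≡10 (mod 13); (1|13)=+1, (10|13)=+1; sign (−1)^0·+1^1·+1^2 = +1.
(a,b)_2: α=2, β=3; u≡7, v≡1 (mod 8); ε(u)ε(v)=1·0, αω(v)=2·0, βω(u)=3·0; sum ≡ 0  ⇒  +1.
(a,b)_11: α=-2, u≡7; β=0, v≡2 (mod 11); (7|11)=-1, (2|11)=-1; sign (−1)^0·-1^0·-1^-2 = +1.
(a,b)_5: α=1, u≡4; β=3, v≡2 (mod 5); (4|5)=+1, (2|5)=-1; sign (−1)^0·+1^3·-1^1 = -1.
(a,b)_29: α=3, u≡10; β=4, v≡6 (mod 29); (10|29)=-1, (6|29)=+1; sign (−1)^0·-1^4·+1^3 = +1.
(17255, 28210 / ℚ) ramifies at {5, 17}: a division algebra.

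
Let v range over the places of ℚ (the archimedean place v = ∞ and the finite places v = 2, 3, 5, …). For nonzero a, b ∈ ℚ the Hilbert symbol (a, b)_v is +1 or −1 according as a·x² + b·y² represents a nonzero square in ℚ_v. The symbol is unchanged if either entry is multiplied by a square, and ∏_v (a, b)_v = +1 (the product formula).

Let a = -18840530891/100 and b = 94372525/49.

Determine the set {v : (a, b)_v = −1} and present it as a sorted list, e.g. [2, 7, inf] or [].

[17, 19, 29, 31]

(a, b) ≡ (-19605131, 3774901) mod (ℚ^×)²; places V = {2, 5, 7, 13, 17, 19, 23, 29, 31, ∞}.
(a,b)_17: α=1, u≡12; β=1, v≡4 (mod 17); (12|17)=-1, (4|17)=+1; sign (−1)^0·-1^1·+1^1 = -1.
(a,b)_2: α=-2, β=0; u≡5, v≡5 (mod 8); ε(u)ε(v)=0·0, αω(v)=-2·1, βω(u)=0·1; sum ≡ 0  ⇒  +1.
(a,b)_23: α=1, u≡2; β=0, v≡2 (mod 23); (2|23)=+1, (2|23)=+1; sign (−1)^0·+1^0·+1^1 = +1.
(a,b)_13: α=1, u≡1; β=1, v≡3 (mod 13); (1|13)=+1, (3|13)=+1; sign (−1)^0·+1^1·+1^1 = +1.
(a,b)_7: α=1, u≡2; β=-2, v≡2 (mod 7); (2|7)=+1, (2|7)=+1; sign (−1)^0·+1^-2·+1^1 = +1.
(a,b)_∞: sgn(-19605131)=−, sgn(3774901)=+, so +1.
(a,b)_5: α=-2, u≡1; β=2, v≡4 (mod 5); (1|5)=+1, (4|5)=+1; sign (−1)^0·+1^2·+1^-2 = +1.
(a,b)_31: α=2, u≡24; β=1, v≡30 (mod 31); (24|31)=-1, (30|31)=-1; sign (−1)^0·-1^1·-1^2 = -1.
(a,b)_19: α=1, u≡18; β=1, v≡3 (mod 19); (18|19)=-1, (3|19)=-1; sign (−1)^1·-1^1·-1^1 = -1.
(a,b)_29: α=1, u≡5; β=1, v≡14 (mod 29); (5|29)=+1, (14|29)=-1; sign (−1)^0·+1^1·-1^1 = -1.
Ram(-19605131, 3774901) = {17, 19, 29, 31}; no ℚ_17-point on the conic.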